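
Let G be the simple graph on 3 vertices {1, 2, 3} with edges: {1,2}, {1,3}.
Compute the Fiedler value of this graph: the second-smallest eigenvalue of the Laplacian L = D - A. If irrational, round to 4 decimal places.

With the vertex order [1, 2, 3], the degrees are [2, 1, 1], giving D = diag(2, 1, 1) and L = D - A. The smallest Laplacian eigenvalue is always 0. The next one, lambda_2 = 1, measures how hard the graph is to disconnect: larger values mean better connectivity. The eigenvalues sum to 4, which equals trace(L) = 2|E|.

1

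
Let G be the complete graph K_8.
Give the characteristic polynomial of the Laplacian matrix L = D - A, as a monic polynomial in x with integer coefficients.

x^8 - 56x^7 + 1344x^6 - 17920x^5 + 143360x^4 - 688128x^3 + 1835008x^2 - 2097152x

The graph has 8 vertices and degree multiset [7, 7, 7, 7, 7, 7, 7, 7]; D is the diagonal matrix of degrees and L = D - A. L has integer entries, so p(x) = det(xI - L) has integer coefficients. Expanding the determinant yields x^8 - 56x^7 + 1344x^6 - 17920x^5 + 143360x^4 - 688128x^3 + 1835008x^2 - 2097152x. The constant term is 0 because L is singular (the all-ones vector lies in its kernel). The eigenvalues sum to 56, which equals trace(L) = 2|E|. The largest eigenvalue, 8, is at most the vertex count 8.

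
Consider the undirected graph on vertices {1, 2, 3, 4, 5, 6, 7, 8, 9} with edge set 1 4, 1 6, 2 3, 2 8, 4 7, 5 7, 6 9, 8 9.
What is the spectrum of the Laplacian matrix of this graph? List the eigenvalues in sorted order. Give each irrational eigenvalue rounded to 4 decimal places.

Each diagonal entry of L is the vertex degree and each off-diagonal entry is -1 where an edge is present, 0 otherwise; in the order [1, 2, 3, 4, 5, 6, 7, 8, 9] the diagonal is [2, 2, 1, 2, 1, 2, 2, 2, 2]. L is symmetric positive semidefinite, so every eigenvalue is real and nonnegative. The single zero eigenvalue shows the graph is connected. The eigenvalues sum to 16, which equals trace(L) = 2|E|.

[0, 0.1206, 0.4679, 1, 1.6527, 2.3473, 3, 3.5321, 3.8794]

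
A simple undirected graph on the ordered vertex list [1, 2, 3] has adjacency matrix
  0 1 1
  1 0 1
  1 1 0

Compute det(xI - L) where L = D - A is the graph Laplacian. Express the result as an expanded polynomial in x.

x^3 - 6x^2 + 9x

Each diagonal entry of L is the vertex degree and each off-diagonal entry is -1 where an edge is present, 0 otherwise; in the order [1, 2, 3] the diagonal is [2, 2, 2]. Computing det(xI - L) by cofactor expansion (or equivalently via sum-over-permutations) gives x^3 - 6x^2 + 9x. The constant term is 0 because L is singular (the all-ones vector lies in its kernel). The eigenvalues sum to 6, which equals trace(L) = 2|E|.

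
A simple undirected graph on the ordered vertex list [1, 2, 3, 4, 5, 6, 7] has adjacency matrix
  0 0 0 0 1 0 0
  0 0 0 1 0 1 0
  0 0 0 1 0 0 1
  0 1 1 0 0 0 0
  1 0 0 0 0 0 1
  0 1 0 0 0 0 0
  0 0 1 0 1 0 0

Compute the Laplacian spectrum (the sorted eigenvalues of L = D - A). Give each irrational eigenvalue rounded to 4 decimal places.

[0, 0.1981, 0.7530, 1.5550, 2.4450, 3.2470, 3.8019]

With the vertex order [1, 2, 3, 4, 5, 6, 7], the degrees are [1, 2, 2, 2, 2, 1, 2], giving D = diag(1, 2, 2, 2, 2, 1, 2) and L = D - A. L is symmetric positive semidefinite, so every eigenvalue is real and nonnegative. The single zero eigenvalue shows the graph is connected. The eigenvalues sum to 12, which equals trace(L) = 2|E|.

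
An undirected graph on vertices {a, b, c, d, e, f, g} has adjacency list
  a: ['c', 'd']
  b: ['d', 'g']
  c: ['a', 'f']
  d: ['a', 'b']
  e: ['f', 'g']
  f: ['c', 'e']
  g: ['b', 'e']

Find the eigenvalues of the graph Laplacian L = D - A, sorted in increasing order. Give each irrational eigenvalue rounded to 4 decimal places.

[0, 0.7530, 0.7530, 2.4450, 2.4450, 3.8019, 3.8019]

With the vertex order [a, b, c, d, e, f, g], the degrees are [2, 2, 2, 2, 2, 2, 2], giving D = diag(2, 2, 2, 2, 2, 2, 2) and L = D - A. The multiplicity of 0 as a Laplacian eigenvalue equals the number of connected components. The single zero eigenvalue shows the graph is connected. The eigenvalues sum to 14, which equals trace(L) = 2|E|.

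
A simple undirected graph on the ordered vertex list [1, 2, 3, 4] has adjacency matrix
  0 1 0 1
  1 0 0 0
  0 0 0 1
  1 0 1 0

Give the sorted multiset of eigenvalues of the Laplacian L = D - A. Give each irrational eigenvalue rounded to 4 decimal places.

[0, 0.5858, 2, 3.4142]

Each diagonal entry of L is the vertex degree and each off-diagonal entry is -1 where an edge is present, 0 otherwise; in the order [1, 2, 3, 4] the diagonal is [2, 1, 1, 2]. Since every row of L sums to 0, the all-ones vector is in the kernel and 0 is an eigenvalue. The largest eigenvalue, 3.4142, is at most the vertex count 4. By the matrix-tree theorem the graph has (1/4) * product of the nonzero eigenvalues = 1 spanning tree.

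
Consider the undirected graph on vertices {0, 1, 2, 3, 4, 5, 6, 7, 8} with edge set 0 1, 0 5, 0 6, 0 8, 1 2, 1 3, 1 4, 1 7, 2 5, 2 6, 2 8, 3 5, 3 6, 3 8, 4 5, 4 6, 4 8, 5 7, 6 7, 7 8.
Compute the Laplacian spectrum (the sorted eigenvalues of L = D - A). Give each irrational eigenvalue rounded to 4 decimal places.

With the vertex order [0, 1, 2, 3, 4, 5, 6, 7, 8], the degrees are [4, 5, 4, 4, 4, 5, 5, 4, 5], giving D = diag(4, 5, 4, 4, 4, 5, 5, 4, 5) and L = D - A. Since every row of L sums to 0, the all-ones vector is in the kernel and 0 is an eigenvalue. The single zero eigenvalue shows the graph is connected. There is one zero in the spectrum, matching the 1 component.

[0, 4, 4, 4, 4, 5, 5, 5, 9]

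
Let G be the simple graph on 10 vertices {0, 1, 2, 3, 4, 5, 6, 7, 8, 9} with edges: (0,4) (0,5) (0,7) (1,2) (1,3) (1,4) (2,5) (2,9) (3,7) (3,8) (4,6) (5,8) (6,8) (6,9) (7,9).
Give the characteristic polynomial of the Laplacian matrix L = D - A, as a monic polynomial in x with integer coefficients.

x^10 - 30x^9 + 390x^8 - 2880x^7 + 13305x^6 - 39882x^5 + 77640x^4 - 94800x^3 + 66000x^2 - 20000x

With the vertex order [0, 1, 2, 3, 4, 5, 6, 7, 8, 9], the degrees are [3, 3, 3, 3, 3, 3, 3, 3, 3, 3], giving D = diag(3, 3, 3, 3, 3, 3, 3, 3, 3, 3) and L = D - A. The eigenvalues of L are [0, 2, 2, 2, 2, 2, 5, 5, 5, 5]; the characteristic polynomial is the product of (x - lambda_i), which multiplies out to x^10 - 30x^9 + 390x^8 - 2880x^7 + 13305x^6 - 39882x^5 + 77640x^4 - 94800x^3 + 66000x^2 - 20000x. The coefficient of x^9 equals -trace(L) = -30, matching the sum of degrees.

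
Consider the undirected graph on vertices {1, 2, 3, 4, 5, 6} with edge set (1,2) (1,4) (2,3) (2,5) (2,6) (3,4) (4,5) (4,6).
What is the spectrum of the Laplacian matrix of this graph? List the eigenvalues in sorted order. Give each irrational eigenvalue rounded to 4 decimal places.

With the vertex order [1, 2, 3, 4, 5, 6], the degrees are [2, 4, 2, 4, 2, 2], giving D = diag(2, 4, 2, 4, 2, 2) and L = D - A. Since every row of L sums to 0, the all-ones vector is in the kernel and 0 is an eigenvalue. The single zero eigenvalue shows the graph is connected. There is one zero in the spectrum, matching the 1 component.

[0, 2, 2, 2, 4, 6]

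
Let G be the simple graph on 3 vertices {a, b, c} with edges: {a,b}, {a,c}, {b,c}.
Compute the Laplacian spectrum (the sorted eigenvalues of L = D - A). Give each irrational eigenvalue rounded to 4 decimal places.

With the vertex order [a, b, c], the degrees are [2, 2, 2], giving D = diag(2, 2, 2) and L = D - A. Since every row of L sums to 0, the all-ones vector is in the kernel and 0 is an eigenvalue. The largest eigenvalue, 3, is at most the vertex count 3.

[0, 3, 3]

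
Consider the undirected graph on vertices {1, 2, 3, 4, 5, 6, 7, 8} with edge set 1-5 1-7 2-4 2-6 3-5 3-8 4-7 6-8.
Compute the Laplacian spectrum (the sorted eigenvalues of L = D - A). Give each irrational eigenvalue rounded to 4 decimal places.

[0, 0.5858, 0.5858, 2, 2, 3.4142, 3.4142, 4]

Each diagonal entry of L is the vertex degree and each off-diagonal entry is -1 where an edge is present, 0 otherwise; in the order [1, 2, 3, 4, 5, 6, 7, 8] the diagonal is [2, 2, 2, 2, 2, 2, 2, 2]. L is symmetric positive semidefinite, so every eigenvalue is real and nonnegative. The single zero eigenvalue shows the graph is connected. The largest eigenvalue, 4, is at most the vertex count 8. The eigenvalues sum to 16, which equals trace(L) = 2|E|.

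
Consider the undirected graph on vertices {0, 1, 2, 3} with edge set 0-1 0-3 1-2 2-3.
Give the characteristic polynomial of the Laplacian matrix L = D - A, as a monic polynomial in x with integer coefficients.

Each diagonal entry of L is the vertex degree and each off-diagonal entry is -1 where an edge is present, 0 otherwise; in the order [0, 1, 2, 3] the diagonal is [2, 2, 2, 2]. Computing det(xI - L) by cofactor expansion (or equivalently via sum-over-permutations) gives x^4 - 8x^3 + 20x^2 - 16x. The constant term is 0 because L is singular (the all-ones vector lies in its kernel). The largest eigenvalue, 4, is at most the vertex count 4.

x^4 - 8x^3 + 20x^2 - 16x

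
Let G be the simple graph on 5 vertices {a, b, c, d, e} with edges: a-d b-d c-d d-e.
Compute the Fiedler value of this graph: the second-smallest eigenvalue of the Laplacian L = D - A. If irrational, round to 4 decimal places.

1

Reading degrees in the order [a, b, c, d, e] gives [1, 1, 1, 4, 1]; set D = diag(1, 1, 1, 4, 1) and form L = D - A. The sorted Laplacian eigenvalues are [0, 1, 1, 1, 5]; the algebraic connectivity is the second entry, 1. The eigenvalues sum to 8, which equals trace(L) = 2|E|.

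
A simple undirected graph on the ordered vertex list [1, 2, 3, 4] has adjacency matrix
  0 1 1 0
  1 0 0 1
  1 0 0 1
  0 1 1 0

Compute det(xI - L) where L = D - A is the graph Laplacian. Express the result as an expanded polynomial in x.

With the vertex order [1, 2, 3, 4], the degrees are [2, 2, 2, 2], giving D = diag(2, 2, 2, 2) and L = D - A. The eigenvalues of L are [0, 2, 2, 4]; the characteristic polynomial is the product of (x - lambda_i), which multiplies out to x^4 - 8x^3 + 20x^2 - 16x. The constant term is 0 because L is singular (the all-ones vector lies in its kernel).

x^4 - 8x^3 + 20x^2 - 16x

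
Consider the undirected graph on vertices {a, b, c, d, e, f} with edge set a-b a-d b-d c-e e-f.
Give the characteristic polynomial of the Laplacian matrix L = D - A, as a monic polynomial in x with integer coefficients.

With the vertex order [a, b, c, d, e, f], the degrees are [2, 2, 1, 2, 2, 1], giving D = diag(2, 2, 1, 2, 2, 1) and L = D - A. Computing det(xI - L) by cofactor expansion (or equivalently via sum-over-permutations) gives x^6 - 10x^5 + 36x^4 - 54x^3 + 27x^2. Since p(0) = det(-L) = 0, x divides p(x). The largest eigenvalue, 3, is at most the vertex count 6. There are 2 zeros in the spectrum, matching the 2 components.

x^6 - 10x^5 + 36x^4 - 54x^3 + 27x^2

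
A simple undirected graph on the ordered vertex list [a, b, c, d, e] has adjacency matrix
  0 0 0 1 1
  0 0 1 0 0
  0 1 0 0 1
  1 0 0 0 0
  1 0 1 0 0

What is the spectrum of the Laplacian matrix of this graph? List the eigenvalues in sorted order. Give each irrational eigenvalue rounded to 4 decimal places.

[0, 0.3820, 1.3820, 2.6180, 3.6180]

With the vertex order [a, b, c, d, e], the degrees are [2, 1, 2, 1, 2], giving D = diag(2, 1, 2, 1, 2) and L = D - A. Diagonalising L (or applying a numerical eigensolver to the 5x5 matrix) gives the spectrum above. There is one zero in the spectrum, matching the 1 component.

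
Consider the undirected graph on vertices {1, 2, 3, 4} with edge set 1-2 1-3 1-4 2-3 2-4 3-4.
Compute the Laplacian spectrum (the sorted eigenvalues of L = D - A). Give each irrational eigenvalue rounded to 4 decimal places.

[0, 4, 4, 4]

Reading degrees in the order [1, 2, 3, 4] gives [3, 3, 3, 3]; set D = diag(3, 3, 3, 3) and form L = D - A. Diagonalising L (or applying a numerical eigensolver to the 4x4 matrix) gives the spectrum above. The single zero eigenvalue shows the graph is connected. The largest eigenvalue, 4, is at most the vertex count 4.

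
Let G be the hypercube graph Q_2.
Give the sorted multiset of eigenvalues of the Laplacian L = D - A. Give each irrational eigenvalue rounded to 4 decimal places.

[0, 2, 2, 4]

The graph has 4 vertices and degree multiset [2, 2, 2, 2]; D is the diagonal matrix of degrees and L = D - A. Since every row of L sums to 0, the all-ones vector is in the kernel and 0 is an eigenvalue. The single zero eigenvalue shows the graph is connected.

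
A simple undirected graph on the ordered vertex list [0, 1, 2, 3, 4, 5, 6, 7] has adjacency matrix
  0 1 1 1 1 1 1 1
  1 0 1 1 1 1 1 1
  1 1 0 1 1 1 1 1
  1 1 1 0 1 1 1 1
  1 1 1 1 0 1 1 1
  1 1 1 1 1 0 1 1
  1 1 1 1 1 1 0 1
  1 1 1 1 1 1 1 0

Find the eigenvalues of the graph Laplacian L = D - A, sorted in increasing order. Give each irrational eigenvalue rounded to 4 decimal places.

Each diagonal entry of L is the vertex degree and each off-diagonal entry is -1 where an edge is present, 0 otherwise; in the order [0, 1, 2, 3, 4, 5, 6, 7] the diagonal is [7, 7, 7, 7, 7, 7, 7, 7]. Diagonalising L (or applying a numerical eigensolver to the 8x8 matrix) gives the spectrum above. The single zero eigenvalue shows the graph is connected. By the matrix-tree theorem the graph has (1/8) * product of the nonzero eigenvalues = 262144 spanning trees.

[0, 8, 8, 8, 8, 8, 8, 8]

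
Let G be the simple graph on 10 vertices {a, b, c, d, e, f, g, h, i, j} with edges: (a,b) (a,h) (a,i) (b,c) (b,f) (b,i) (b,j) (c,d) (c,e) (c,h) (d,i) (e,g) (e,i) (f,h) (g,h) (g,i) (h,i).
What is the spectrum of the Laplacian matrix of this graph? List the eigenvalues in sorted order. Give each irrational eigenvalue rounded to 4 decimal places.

[0, 0.8337, 1.5681, 1.9200, 2.5430, 3.4273, 4.3619, 5.3239, 6.2153, 7.8068]

Each diagonal entry of L is the vertex degree and each off-diagonal entry is -1 where an edge is present, 0 otherwise; in the order [a, b, c, d, e, f, g, h, i, j] the diagonal is [3, 5, 4, 2, 3, 2, 3, 5, 6, 1]. Since every row of L sums to 0, the all-ones vector is in the kernel and 0 is an eigenvalue.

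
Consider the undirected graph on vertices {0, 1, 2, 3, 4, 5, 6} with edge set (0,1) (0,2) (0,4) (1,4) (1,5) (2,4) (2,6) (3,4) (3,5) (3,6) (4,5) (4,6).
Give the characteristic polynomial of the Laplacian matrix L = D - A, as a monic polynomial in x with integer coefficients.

Reading degrees in the order [0, 1, 2, 3, 4, 5, 6] gives [3, 3, 3, 3, 6, 3, 3]; set D = diag(3, 3, 3, 3, 6, 3, 3) and form L = D - A. Computing det(xI - L) by cofactor expansion (or equivalently via sum-over-permutations) gives x^7 - 24x^6 + 231x^5 - 1140x^4 + 3036x^3 - 4128x^2 + 2240x. The coefficient of x^6 equals -trace(L) = -24, matching the sum of degrees. The eigenvalues sum to 24, which equals trace(L) = 2|E|.

x^7 - 24x^6 + 231x^5 - 1140x^4 + 3036x^3 - 4128x^2 + 2240x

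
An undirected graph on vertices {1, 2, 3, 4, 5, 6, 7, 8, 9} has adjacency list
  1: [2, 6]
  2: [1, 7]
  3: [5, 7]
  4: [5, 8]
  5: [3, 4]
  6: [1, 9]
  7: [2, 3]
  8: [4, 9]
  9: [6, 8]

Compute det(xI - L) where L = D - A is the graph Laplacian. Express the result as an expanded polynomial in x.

Each diagonal entry of L is the vertex degree and each off-diagonal entry is -1 where an edge is present, 0 otherwise; in the order [1, 2, 3, 4, 5, 6, 7, 8, 9] the diagonal is [2, 2, 2, 2, 2, 2, 2, 2, 2]. Computing det(xI - L) by cofactor expansion (or equivalently via sum-over-permutations) gives x^9 - 18x^8 + 135x^7 - 546x^6 + 1287x^5 - 1782x^4 + 1386x^3 - 540x^2 + 81x. The coefficient of x^8 equals -trace(L) = -18, matching the sum of degrees. The largest eigenvalue, 3.8794, is at most the vertex count 9.

x^9 - 18x^8 + 135x^7 - 546x^6 + 1287x^5 - 1782x^4 + 1386x^3 - 540x^2 + 81x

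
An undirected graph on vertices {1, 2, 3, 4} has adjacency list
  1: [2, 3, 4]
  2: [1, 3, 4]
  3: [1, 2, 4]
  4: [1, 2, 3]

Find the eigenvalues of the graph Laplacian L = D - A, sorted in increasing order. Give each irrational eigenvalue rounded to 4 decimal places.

Each diagonal entry of L is the vertex degree and each off-diagonal entry is -1 where an edge is present, 0 otherwise; in the order [1, 2, 3, 4] the diagonal is [3, 3, 3, 3]. Since every row of L sums to 0, the all-ones vector is in the kernel and 0 is an eigenvalue. The single zero eigenvalue shows the graph is connected. There is one zero in the spectrum, matching the 1 component. The eigenvalues sum to 12, which equals trace(L) = 2|E|.

[0, 4, 4, 4]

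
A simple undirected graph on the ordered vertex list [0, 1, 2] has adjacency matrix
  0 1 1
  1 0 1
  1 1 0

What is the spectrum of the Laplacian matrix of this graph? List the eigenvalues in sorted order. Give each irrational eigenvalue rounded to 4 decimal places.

[0, 3, 3]

Reading degrees in the order [0, 1, 2] gives [2, 2, 2]; set D = diag(2, 2, 2) and form L = D - A. L is symmetric positive semidefinite, so every eigenvalue is real and nonnegative. The single zero eigenvalue shows the graph is connected. By the matrix-tree theorem the graph has (1/3) * product of the nonzero eigenvalues = 3 spanning trees. The eigenvalues sum to 6, which equals trace(L) = 2|E|.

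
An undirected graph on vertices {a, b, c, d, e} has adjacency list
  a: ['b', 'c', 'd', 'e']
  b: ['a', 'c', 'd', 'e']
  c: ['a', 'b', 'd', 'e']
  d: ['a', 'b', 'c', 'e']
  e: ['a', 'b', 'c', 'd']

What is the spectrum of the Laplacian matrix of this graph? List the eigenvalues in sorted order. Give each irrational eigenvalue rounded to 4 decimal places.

[0, 5, 5, 5, 5]

With the vertex order [a, b, c, d, e], the degrees are [4, 4, 4, 4, 4], giving D = diag(4, 4, 4, 4, 4) and L = D - A. The multiplicity of 0 as a Laplacian eigenvalue equals the number of connected components.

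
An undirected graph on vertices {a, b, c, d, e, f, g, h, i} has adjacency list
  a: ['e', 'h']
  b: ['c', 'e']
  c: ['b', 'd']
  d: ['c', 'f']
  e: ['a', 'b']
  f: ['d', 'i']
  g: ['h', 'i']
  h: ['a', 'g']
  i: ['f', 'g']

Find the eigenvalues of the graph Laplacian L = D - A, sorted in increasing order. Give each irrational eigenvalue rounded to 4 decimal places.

Reading degrees in the order [a, b, c, d, e, f, g, h, i] gives [2, 2, 2, 2, 2, 2, 2, 2, 2]; set D = diag(2, 2, 2, 2, 2, 2, 2, 2, 2) and form L = D - A. Since every row of L sums to 0, the all-ones vector is in the kernel and 0 is an eigenvalue.

[0, 0.4679, 0.4679, 1.6527, 1.6527, 3, 3, 3.8794, 3.8794]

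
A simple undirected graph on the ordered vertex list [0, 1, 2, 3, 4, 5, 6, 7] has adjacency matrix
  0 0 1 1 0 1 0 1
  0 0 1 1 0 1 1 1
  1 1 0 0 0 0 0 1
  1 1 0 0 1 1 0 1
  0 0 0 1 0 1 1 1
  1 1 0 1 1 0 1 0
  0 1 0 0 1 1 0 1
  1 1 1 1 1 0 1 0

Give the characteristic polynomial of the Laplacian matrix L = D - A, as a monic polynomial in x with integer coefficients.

x^8 - 36x^7 + 546x^6 - 4518x^5 + 22002x^4 - 62960x^3 + 97821x^2 - 63480x

Each diagonal entry of L is the vertex degree and each off-diagonal entry is -1 where an edge is present, 0 otherwise; in the order [0, 1, 2, 3, 4, 5, 6, 7] the diagonal is [4, 5, 3, 5, 4, 5, 4, 6]. Computing det(xI - L) by cofactor expansion (or equivalently via sum-over-permutations) gives x^8 - 36x^7 + 546x^6 - 4518x^5 + 22002x^4 - 62960x^3 + 97821x^2 - 63480x. The constant term is 0 because L is singular (the all-ones vector lies in its kernel).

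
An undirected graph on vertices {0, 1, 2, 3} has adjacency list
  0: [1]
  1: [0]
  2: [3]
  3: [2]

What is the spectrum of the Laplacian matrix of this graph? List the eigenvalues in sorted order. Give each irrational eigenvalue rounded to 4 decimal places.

[0, 0, 2, 2]

Reading degrees in the order [0, 1, 2, 3] gives [1, 1, 1, 1]; set D = diag(1, 1, 1, 1) and form L = D - A. Diagonalising L (or applying a numerical eigensolver to the 4x4 matrix) gives the spectrum above. The 2 zero eigenvalues correspond to the 2 connected components. The largest eigenvalue, 2, is at most the vertex count 4.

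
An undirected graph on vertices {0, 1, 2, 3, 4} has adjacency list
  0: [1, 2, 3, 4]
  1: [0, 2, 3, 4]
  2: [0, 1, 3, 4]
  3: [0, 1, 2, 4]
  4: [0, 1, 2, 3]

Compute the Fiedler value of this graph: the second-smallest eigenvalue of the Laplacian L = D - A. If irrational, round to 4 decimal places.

Each diagonal entry of L is the vertex degree and each off-diagonal entry is -1 where an edge is present, 0 otherwise; in the order [0, 1, 2, 3, 4] the diagonal is [4, 4, 4, 4, 4]. Computing the eigenvalues of L and sorting gives [0, 5, 5, 5, 5]. The Fiedler value lambda_2 = 5 is strictly positive, so the graph is connected.

5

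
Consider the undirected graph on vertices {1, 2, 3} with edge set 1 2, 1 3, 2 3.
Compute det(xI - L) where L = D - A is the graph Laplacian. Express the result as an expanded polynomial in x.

x^3 - 6x^2 + 9x

Each diagonal entry of L is the vertex degree and each off-diagonal entry is -1 where an edge is present, 0 otherwise; in the order [1, 2, 3] the diagonal is [2, 2, 2]. L has integer entries, so p(x) = det(xI - L) has integer coefficients. Expanding the determinant yields x^3 - 6x^2 + 9x. Since p(0) = det(-L) = 0, x divides p(x). By the matrix-tree theorem the graph has (1/3) * product of the nonzero eigenvalues = 3 spanning trees. There is one zero in the spectrum, matching the 1 component.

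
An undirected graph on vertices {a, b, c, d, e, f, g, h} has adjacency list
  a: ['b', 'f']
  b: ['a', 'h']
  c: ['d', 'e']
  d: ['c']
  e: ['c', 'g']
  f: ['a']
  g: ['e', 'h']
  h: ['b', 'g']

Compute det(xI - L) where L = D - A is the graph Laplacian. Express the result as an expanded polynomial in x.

Reading degrees in the order [a, b, c, d, e, f, g, h] gives [2, 2, 2, 1, 2, 1, 2, 2]; set D = diag(2, 2, 2, 1, 2, 1, 2, 2) and form L = D - A. Computing det(xI - L) by cofactor expansion (or equivalently via sum-over-permutations) gives x^8 - 14x^7 + 78x^6 - 220x^5 + 330x^4 - 252x^3 + 84x^2 - 8x. The constant term is 0 because L is singular (the all-ones vector lies in its kernel). There is one zero in the spectrum, matching the 1 component.

x^8 - 14x^7 + 78x^6 - 220x^5 + 330x^4 - 252x^3 + 84x^2 - 8x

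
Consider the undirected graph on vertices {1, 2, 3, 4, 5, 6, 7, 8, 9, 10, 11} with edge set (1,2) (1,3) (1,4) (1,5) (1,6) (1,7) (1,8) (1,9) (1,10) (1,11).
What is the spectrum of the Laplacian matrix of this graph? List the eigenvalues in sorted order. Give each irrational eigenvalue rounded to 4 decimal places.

[0, 1, 1, 1, 1, 1, 1, 1, 1, 1, 11]

Each diagonal entry of L is the vertex degree and each off-diagonal entry is -1 where an edge is present, 0 otherwise; in the order [1, 2, 3, 4, 5, 6, 7, 8, 9, 10, 11] the diagonal is [10, 1, 1, 1, 1, 1, 1, 1, 1, 1, 1]. The multiplicity of 0 as a Laplacian eigenvalue equals the number of connected components. The single zero eigenvalue shows the graph is connected. The largest eigenvalue, 11, is at most the vertex count 11.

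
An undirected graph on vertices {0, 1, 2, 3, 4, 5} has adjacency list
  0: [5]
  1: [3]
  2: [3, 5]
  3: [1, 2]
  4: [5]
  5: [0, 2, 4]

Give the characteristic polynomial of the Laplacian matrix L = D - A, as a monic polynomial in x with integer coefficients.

With the vertex order [0, 1, 2, 3, 4, 5], the degrees are [1, 1, 2, 2, 1, 3], giving D = diag(1, 1, 2, 2, 1, 3) and L = D - A. L has integer entries, so p(x) = det(xI - L) has integer coefficients. Expanding the determinant yields x^6 - 10x^5 + 35x^4 - 52x^3 + 32x^2 - 6x. Since p(0) = det(-L) = 0, x divides p(x). By the matrix-tree theorem the graph has (1/6) * product of the nonzero eigenvalues = 1 spanning tree.

x^6 - 10x^5 + 35x^4 - 52x^3 + 32x^2 - 6x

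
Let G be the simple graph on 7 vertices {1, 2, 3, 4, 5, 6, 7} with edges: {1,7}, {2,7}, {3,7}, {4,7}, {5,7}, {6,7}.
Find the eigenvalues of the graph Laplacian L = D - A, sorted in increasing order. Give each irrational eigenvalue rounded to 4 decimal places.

[0, 1, 1, 1, 1, 1, 7]

With the vertex order [1, 2, 3, 4, 5, 6, 7], the degrees are [1, 1, 1, 1, 1, 1, 6], giving D = diag(1, 1, 1, 1, 1, 1, 6) and L = D - A. L is symmetric positive semidefinite, so every eigenvalue is real and nonnegative. There is one zero in the spectrum, matching the 1 component. The largest eigenvalue, 7, is at most the vertex count 7.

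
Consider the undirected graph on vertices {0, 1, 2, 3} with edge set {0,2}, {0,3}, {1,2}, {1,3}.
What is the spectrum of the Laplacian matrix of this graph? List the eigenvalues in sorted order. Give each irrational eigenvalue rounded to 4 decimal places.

Each diagonal entry of L is the vertex degree and each off-diagonal entry is -1 where an edge is present, 0 otherwise; in the order [0, 1, 2, 3] the diagonal is [2, 2, 2, 2]. L is symmetric positive semidefinite, so every eigenvalue is real and nonnegative. There is one zero in the spectrum, matching the 1 component. The largest eigenvalue, 4, is at most the vertex count 4.

[0, 2, 2, 4]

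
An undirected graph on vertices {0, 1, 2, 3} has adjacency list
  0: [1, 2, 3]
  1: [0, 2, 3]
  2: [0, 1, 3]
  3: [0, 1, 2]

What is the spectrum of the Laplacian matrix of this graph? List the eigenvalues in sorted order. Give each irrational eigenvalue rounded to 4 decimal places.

Reading degrees in the order [0, 1, 2, 3] gives [3, 3, 3, 3]; set D = diag(3, 3, 3, 3) and form L = D - A. Since every row of L sums to 0, the all-ones vector is in the kernel and 0 is an eigenvalue. There is one zero in the spectrum, matching the 1 component.

[0, 4, 4, 4]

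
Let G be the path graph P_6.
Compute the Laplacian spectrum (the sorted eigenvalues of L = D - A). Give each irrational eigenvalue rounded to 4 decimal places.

The graph has 6 vertices and degree multiset [2, 2, 2, 2, 1, 1]; D is the diagonal matrix of degrees and L = D - A. Diagonalising L (or applying a numerical eigensolver to the 6x6 matrix) gives the spectrum above. By the matrix-tree theorem the graph has (1/6) * product of the nonzero eigenvalues = 1 spanning tree. There is one zero in the spectrum, matching the 1 component.

[0, 0.2679, 1, 2, 3, 3.7321]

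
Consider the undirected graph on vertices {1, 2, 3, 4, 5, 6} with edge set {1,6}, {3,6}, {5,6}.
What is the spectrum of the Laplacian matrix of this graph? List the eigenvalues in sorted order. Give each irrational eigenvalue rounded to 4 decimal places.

Each diagonal entry of L is the vertex degree and each off-diagonal entry is -1 where an edge is present, 0 otherwise; in the order [1, 2, 3, 4, 5, 6] the diagonal is [1, 0, 1, 0, 1, 3]. L is symmetric positive semidefinite, so every eigenvalue is real and nonnegative. The 3 zero eigenvalues correspond to the 3 connected components. The largest eigenvalue, 4, is at most the vertex count 6.

[0, 0, 0, 1, 1, 4]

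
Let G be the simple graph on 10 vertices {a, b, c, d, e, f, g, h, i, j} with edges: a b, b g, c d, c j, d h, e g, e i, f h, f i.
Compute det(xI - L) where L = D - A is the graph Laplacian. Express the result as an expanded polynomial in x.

With the vertex order [a, b, c, d, e, f, g, h, i, j], the degrees are [1, 2, 2, 2, 2, 2, 2, 2, 2, 1], giving D = diag(1, 2, 2, 2, 2, 2, 2, 2, 2, 1) and L = D - A. L has integer entries, so p(x) = det(xI - L) has integer coefficients. Expanding the determinant yields x^10 - 18x^9 + 136x^8 - 560x^7 + 1365x^6 - 2002x^5 + 1716x^4 - 792x^3 + 165x^2 - 10x. The coefficient of x^9 equals -trace(L) = -18, matching the sum of degrees. There is one zero in the spectrum, matching the 1 component.

x^10 - 18x^9 + 136x^8 - 560x^7 + 1365x^6 - 2002x^5 + 1716x^4 - 792x^3 + 165x^2 - 10x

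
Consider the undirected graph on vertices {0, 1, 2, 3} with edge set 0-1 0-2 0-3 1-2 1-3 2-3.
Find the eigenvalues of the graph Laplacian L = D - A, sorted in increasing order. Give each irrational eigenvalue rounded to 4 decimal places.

[0, 4, 4, 4]

Each diagonal entry of L is the vertex degree and each off-diagonal entry is -1 where an edge is present, 0 otherwise; in the order [0, 1, 2, 3] the diagonal is [3, 3, 3, 3]. The multiplicity of 0 as a Laplacian eigenvalue equals the number of connected components. The largest eigenvalue, 4, is at most the vertex count 4.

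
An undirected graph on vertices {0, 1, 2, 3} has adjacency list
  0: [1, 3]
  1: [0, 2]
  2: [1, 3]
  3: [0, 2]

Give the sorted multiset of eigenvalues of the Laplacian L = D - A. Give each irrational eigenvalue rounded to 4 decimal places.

With the vertex order [0, 1, 2, 3], the degrees are [2, 2, 2, 2], giving D = diag(2, 2, 2, 2) and L = D - A. L is symmetric positive semidefinite, so every eigenvalue is real and nonnegative. The largest eigenvalue, 4, is at most the vertex count 4.

[0, 2, 2, 4]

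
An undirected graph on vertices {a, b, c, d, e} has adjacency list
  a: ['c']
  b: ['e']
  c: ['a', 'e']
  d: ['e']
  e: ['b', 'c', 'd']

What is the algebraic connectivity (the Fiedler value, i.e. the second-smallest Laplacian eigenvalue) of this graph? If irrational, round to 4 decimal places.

With the vertex order [a, b, c, d, e], the degrees are [1, 1, 2, 1, 3], giving D = diag(1, 1, 2, 1, 3) and L = D - A. The smallest Laplacian eigenvalue is always 0. The next one, lambda_2 = 0.5188, measures how hard the graph is to disconnect: larger values mean better connectivity.

0.5188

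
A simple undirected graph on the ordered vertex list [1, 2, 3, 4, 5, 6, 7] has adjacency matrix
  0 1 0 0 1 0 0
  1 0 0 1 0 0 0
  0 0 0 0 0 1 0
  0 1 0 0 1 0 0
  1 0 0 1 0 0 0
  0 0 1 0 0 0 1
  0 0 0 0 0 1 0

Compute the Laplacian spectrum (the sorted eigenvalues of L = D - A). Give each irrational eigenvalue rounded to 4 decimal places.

[0, 0, 1, 2, 2, 3, 4]

Reading degrees in the order [1, 2, 3, 4, 5, 6, 7] gives [2, 2, 1, 2, 2, 2, 1]; set D = diag(2, 2, 1, 2, 2, 2, 1) and form L = D - A. Since every row of L sums to 0, the all-ones vector is in the kernel and 0 is an eigenvalue. The 2 zero eigenvalues correspond to the 2 connected components.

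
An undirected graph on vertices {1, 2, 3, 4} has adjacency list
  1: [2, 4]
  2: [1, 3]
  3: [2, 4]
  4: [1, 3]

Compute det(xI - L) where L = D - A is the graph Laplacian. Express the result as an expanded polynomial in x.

x^4 - 8x^3 + 20x^2 - 16x

Each diagonal entry of L is the vertex degree and each off-diagonal entry is -1 where an edge is present, 0 otherwise; in the order [1, 2, 3, 4] the diagonal is [2, 2, 2, 2]. Computing det(xI - L) by cofactor expansion (or equivalently via sum-over-permutations) gives x^4 - 8x^3 + 20x^2 - 16x. Since p(0) = det(-L) = 0, x divides p(x). The largest eigenvalue, 4, is at most the vertex count 4.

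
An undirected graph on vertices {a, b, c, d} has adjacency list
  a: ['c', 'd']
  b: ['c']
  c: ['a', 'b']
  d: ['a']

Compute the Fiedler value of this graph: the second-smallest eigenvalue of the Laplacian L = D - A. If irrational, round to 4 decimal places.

0.5858

Reading degrees in the order [a, b, c, d] gives [2, 1, 2, 1]; set D = diag(2, 1, 2, 1) and form L = D - A. The smallest Laplacian eigenvalue is always 0. The next one, lambda_2 = 0.5858, measures how hard the graph is to disconnect: larger values mean better connectivity. By the matrix-tree theorem the graph has (1/4) * product of the nonzero eigenvalues = 1 spanning tree. The largest eigenvalue, 3.4142, is at most the vertex count 4.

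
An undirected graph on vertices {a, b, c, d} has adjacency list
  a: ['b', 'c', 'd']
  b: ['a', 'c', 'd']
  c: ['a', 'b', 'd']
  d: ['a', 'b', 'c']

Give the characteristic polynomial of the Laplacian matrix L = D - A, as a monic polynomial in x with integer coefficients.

With the vertex order [a, b, c, d], the degrees are [3, 3, 3, 3], giving D = diag(3, 3, 3, 3) and L = D - A. L has integer entries, so p(x) = det(xI - L) has integer coefficients. Expanding the determinant yields x^4 - 12x^3 + 48x^2 - 64x. The constant term is 0 because L is singular (the all-ones vector lies in its kernel). The eigenvalues sum to 12, which equals trace(L) = 2|E|.

x^4 - 12x^3 + 48x^2 - 64x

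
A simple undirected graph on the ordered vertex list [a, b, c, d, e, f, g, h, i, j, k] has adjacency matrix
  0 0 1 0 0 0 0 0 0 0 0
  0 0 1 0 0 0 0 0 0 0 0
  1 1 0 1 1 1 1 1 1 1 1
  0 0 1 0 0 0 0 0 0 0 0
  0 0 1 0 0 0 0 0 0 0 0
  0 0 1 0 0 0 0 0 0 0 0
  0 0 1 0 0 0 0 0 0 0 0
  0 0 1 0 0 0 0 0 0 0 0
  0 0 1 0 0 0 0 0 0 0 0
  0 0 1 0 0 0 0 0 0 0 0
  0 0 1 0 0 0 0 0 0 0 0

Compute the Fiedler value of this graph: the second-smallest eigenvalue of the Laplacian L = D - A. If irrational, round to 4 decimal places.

Each diagonal entry of L is the vertex degree and each off-diagonal entry is -1 where an edge is present, 0 otherwise; in the order [a, b, c, d, e, f, g, h, i, j, k] the diagonal is [1, 1, 10, 1, 1, 1, 1, 1, 1, 1, 1]. Computing the eigenvalues of L and sorting gives [0, 1, 1, 1, 1, 1, 1, 1, 1, 1, 11]. The Fiedler value lambda_2 = 1 is strictly positive, so the graph is connected. There is one zero in the spectrum, matching the 1 component. By the matrix-tree theorem the graph has (1/11) * product of the nonzero eigenvalues = 1 spanning tree.

1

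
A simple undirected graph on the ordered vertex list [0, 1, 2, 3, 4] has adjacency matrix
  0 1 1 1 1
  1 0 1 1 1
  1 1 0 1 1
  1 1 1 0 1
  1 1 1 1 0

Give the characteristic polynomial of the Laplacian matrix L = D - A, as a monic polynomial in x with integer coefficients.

Each diagonal entry of L is the vertex degree and each off-diagonal entry is -1 where an edge is present, 0 otherwise; in the order [0, 1, 2, 3, 4] the diagonal is [4, 4, 4, 4, 4]. L has integer entries, so p(x) = det(xI - L) has integer coefficients. Expanding the determinant yields x^5 - 20x^4 + 150x^3 - 500x^2 + 625x. The coefficient of x^4 equals -trace(L) = -20, matching the sum of degrees. By the matrix-tree theorem the graph has (1/5) * product of the nonzero eigenvalues = 125 spanning trees.

x^5 - 20x^4 + 150x^3 - 500x^2 + 625x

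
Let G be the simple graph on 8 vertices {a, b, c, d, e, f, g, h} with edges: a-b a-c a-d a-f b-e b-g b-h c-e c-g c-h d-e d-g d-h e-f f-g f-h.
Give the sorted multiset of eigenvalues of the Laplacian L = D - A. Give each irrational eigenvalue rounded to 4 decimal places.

With the vertex order [a, b, c, d, e, f, g, h], the degrees are [4, 4, 4, 4, 4, 4, 4, 4], giving D = diag(4, 4, 4, 4, 4, 4, 4, 4) and L = D - A. L is symmetric positive semidefinite, so every eigenvalue is real and nonnegative. The eigenvalues sum to 32, which equals trace(L) = 2|E|.

[0, 4, 4, 4, 4, 4, 4, 8]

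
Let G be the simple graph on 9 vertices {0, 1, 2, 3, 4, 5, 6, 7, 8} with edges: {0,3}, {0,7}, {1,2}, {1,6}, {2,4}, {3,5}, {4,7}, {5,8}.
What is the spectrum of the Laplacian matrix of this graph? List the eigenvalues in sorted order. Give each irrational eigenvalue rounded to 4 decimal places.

With the vertex order [0, 1, 2, 3, 4, 5, 6, 7, 8], the degrees are [2, 2, 2, 2, 2, 2, 1, 2, 1], giving D = diag(2, 2, 2, 2, 2, 2, 1, 2, 1) and L = D - A. Diagonalising L (or applying a numerical eigensolver to the 9x9 matrix) gives the spectrum above. The single zero eigenvalue shows the graph is connected. The largest eigenvalue, 3.8794, is at most the vertex count 9.

[0, 0.1206, 0.4679, 1, 1.6527, 2.3473, 3, 3.5321, 3.8794]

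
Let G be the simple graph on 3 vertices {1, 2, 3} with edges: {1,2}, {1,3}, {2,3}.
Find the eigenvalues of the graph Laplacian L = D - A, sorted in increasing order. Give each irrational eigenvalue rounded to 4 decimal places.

With the vertex order [1, 2, 3], the degrees are [2, 2, 2], giving D = diag(2, 2, 2) and L = D - A. The multiplicity of 0 as a Laplacian eigenvalue equals the number of connected components. By the matrix-tree theorem the graph has (1/3) * product of the nonzero eigenvalues = 3 spanning trees.

[0, 3, 3]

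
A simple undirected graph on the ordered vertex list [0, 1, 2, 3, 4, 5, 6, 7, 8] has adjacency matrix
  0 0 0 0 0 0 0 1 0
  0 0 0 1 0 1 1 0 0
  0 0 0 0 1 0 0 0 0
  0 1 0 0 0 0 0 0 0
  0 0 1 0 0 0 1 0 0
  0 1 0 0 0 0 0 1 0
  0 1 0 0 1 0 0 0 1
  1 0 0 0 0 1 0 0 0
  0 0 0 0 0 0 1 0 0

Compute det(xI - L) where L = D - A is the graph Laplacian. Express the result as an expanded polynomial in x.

x^9 - 16x^8 + 103x^7 - 344x^6 + 641x^5 - 668x^4 + 371x^3 - 98x^2 + 9x

Each diagonal entry of L is the vertex degree and each off-diagonal entry is -1 where an edge is present, 0 otherwise; in the order [0, 1, 2, 3, 4, 5, 6, 7, 8] the diagonal is [1, 3, 1, 1, 2, 2, 3, 2, 1]. Computing det(xI - L) by cofactor expansion (or equivalently via sum-over-permutations) gives x^9 - 16x^8 + 103x^7 - 344x^6 + 641x^5 - 668x^4 + 371x^3 - 98x^2 + 9x. The coefficient of x^8 equals -trace(L) = -16, matching the sum of degrees. The largest eigenvalue, 4.6958, is at most the vertex count 9.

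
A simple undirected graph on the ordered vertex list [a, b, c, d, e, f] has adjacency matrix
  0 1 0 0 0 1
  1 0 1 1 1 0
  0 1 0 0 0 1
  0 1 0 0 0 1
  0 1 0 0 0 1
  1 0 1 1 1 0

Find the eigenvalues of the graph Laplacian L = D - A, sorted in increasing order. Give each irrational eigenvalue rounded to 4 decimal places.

Each diagonal entry of L is the vertex degree and each off-diagonal entry is -1 where an edge is present, 0 otherwise; in the order [a, b, c, d, e, f] the diagonal is [2, 4, 2, 2, 2, 4]. L is symmetric positive semidefinite, so every eigenvalue is real and nonnegative. The single zero eigenvalue shows the graph is connected. There is one zero in the spectrum, matching the 1 component.

[0, 2, 2, 2, 4, 6]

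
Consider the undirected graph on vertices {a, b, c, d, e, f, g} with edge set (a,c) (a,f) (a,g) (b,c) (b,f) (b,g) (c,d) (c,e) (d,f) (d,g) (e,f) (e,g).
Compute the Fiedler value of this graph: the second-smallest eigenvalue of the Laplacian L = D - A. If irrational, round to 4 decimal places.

Each diagonal entry of L is the vertex degree and each off-diagonal entry is -1 where an edge is present, 0 otherwise; in the order [a, b, c, d, e, f, g] the diagonal is [3, 3, 4, 3, 3, 4, 4]. The sorted Laplacian eigenvalues are [0, 3, 3, 3, 4, 4, 7]; the algebraic connectivity is the second entry, 3. By the matrix-tree theorem the graph has (1/7) * product of the nonzero eigenvalues = 432 spanning trees.

3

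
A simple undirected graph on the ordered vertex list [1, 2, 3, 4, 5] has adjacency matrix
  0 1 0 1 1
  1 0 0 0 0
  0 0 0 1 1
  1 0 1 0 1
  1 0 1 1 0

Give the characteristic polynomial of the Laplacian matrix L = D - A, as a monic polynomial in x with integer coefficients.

x^5 - 12x^4 + 50x^3 - 82x^2 + 40x

Each diagonal entry of L is the vertex degree and each off-diagonal entry is -1 where an edge is present, 0 otherwise; in the order [1, 2, 3, 4, 5] the diagonal is [3, 1, 2, 3, 3]. Computing det(xI - L) by cofactor expansion (or equivalently via sum-over-permutations) gives x^5 - 12x^4 + 50x^3 - 82x^2 + 40x. Since p(0) = det(-L) = 0, x divides p(x). There is one zero in the spectrum, matching the 1 component. By the matrix-tree theorem the graph has (1/5) * product of the nonzero eigenvalues = 8 spanning trees.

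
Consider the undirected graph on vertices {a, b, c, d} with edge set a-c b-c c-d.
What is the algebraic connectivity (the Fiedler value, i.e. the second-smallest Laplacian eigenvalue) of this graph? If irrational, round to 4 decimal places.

Reading degrees in the order [a, b, c, d] gives [1, 1, 3, 1]; set D = diag(1, 1, 3, 1) and form L = D - A. Computing the eigenvalues of L and sorting gives [0, 1, 1, 4]. The Fiedler value lambda_2 = 1 is strictly positive, so the graph is connected. By the matrix-tree theorem the graph has (1/4) * product of the nonzero eigenvalues = 1 spanning tree. The largest eigenvalue, 4, is at most the vertex count 4.

1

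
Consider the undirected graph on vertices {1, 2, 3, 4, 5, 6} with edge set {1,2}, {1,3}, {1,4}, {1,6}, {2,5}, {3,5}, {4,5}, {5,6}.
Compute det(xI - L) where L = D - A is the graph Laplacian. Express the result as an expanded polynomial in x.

x^6 - 16x^5 + 96x^4 - 272x^3 + 368x^2 - 192x

Each diagonal entry of L is the vertex degree and each off-diagonal entry is -1 where an edge is present, 0 otherwise; in the order [1, 2, 3, 4, 5, 6] the diagonal is [4, 2, 2, 2, 4, 2]. Computing det(xI - L) by cofactor expansion (or equivalently via sum-over-permutations) gives x^6 - 16x^5 + 96x^4 - 272x^3 + 368x^2 - 192x. Since p(0) = det(-L) = 0, x divides p(x). The eigenvalues sum to 16, which equals trace(L) = 2|E|.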